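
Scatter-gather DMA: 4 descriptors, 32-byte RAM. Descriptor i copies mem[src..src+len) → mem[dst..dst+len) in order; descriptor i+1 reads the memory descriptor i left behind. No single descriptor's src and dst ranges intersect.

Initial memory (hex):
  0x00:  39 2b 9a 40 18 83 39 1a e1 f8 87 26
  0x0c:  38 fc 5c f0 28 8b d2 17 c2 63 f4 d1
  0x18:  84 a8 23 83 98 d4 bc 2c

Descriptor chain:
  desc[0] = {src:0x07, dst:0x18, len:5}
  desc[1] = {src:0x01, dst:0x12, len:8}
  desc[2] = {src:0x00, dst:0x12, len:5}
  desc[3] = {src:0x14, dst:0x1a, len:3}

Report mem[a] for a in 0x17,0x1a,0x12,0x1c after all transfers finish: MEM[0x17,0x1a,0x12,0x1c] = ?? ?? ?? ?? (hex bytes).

MEM[0x17,0x1a,0x12,0x1c] = 39 9a 39 18

D0: mem[0x18..0x1c] <- [1a e1 f8 87 26]
D1: mem[0x12..0x19] <- [2b 9a 40 18 83 39 1a e1]
D2: mem[0x12..0x16] <- [39 2b 9a 40 18]
D3: mem[0x1a..0x1c] <- [9a 40 18]
query mem[0x17]=0x39, mem[0x1a]=0x9a, mem[0x12]=0x39, mem[0x1c]=0x18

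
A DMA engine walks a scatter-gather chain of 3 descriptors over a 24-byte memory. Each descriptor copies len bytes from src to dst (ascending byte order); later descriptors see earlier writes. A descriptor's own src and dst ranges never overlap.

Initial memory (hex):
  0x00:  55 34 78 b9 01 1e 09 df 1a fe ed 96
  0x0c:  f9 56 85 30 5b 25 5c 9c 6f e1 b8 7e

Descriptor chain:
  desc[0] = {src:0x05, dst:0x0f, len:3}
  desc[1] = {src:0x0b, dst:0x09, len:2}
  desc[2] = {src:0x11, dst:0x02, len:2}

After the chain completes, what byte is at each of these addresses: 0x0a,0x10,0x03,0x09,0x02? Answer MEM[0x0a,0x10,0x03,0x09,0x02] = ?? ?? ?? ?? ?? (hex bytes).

#0 dst[0x0f+3] := {0x1e,0x09,0xdf}
#1 dst[0x09+2] := {0x96,0xf9}
#2 dst[0x02+2] := {0xdf,0x5c}
query mem[0x0a]=0xf9, mem[0x10]=0x09, mem[0x03]=0x5c, mem[0x09]=0x96, mem[0x02]=0xdf

MEM[0x0a,0x10,0x03,0x09,0x02] = f9 09 5c 96 df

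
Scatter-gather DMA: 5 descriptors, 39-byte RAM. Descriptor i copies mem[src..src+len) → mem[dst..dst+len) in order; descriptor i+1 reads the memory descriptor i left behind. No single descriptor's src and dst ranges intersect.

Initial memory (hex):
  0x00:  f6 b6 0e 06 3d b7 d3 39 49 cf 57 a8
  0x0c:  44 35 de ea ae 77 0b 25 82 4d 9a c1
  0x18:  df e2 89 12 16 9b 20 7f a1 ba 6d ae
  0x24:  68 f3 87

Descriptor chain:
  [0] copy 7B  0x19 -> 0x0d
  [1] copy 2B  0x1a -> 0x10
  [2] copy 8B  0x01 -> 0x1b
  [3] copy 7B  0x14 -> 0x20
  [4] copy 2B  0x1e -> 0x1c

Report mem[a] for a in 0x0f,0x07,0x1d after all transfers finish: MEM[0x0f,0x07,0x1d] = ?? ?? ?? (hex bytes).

#0 dst[0x0d+7] := {0xe2,0x89,0x12,0x16,0x9b,0x20,0x7f}
#1 dst[0x10+2] := {0x89,0x12}
#2 dst[0x1b+8] := {0xb6,0x0e,0x06,0x3d,0xb7,0xd3,0x39,0x49}
#3 dst[0x20+7] := {0x82,0x4d,0x9a,0xc1,0xdf,0xe2,0x89}
#4 dst[0x1c+2] := {0x3d,0xb7}
query mem[0x0f]=0x12, mem[0x07]=0x39, mem[0x1d]=0xb7

MEM[0x0f,0x07,0x1d] = 12 39 b7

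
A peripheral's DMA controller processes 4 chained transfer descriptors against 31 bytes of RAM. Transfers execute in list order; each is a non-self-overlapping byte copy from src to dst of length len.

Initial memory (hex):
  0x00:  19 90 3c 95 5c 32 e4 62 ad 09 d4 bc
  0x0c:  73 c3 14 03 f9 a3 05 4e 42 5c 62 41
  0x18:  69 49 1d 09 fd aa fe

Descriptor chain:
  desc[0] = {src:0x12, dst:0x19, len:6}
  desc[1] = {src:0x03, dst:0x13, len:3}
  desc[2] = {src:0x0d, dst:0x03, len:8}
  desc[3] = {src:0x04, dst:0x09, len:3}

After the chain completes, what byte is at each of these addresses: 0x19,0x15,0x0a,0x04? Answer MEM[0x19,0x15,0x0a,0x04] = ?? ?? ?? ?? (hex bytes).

MEM[0x19,0x15,0x0a,0x04] = 05 32 03 14

[0] 0x12->0x19 len=6 : 05 4e 42 5c 62 41
[1] 0x03->0x13 len=3 : 95 5c 32
[2] 0x0d->0x03 len=8 : c3 14 03 f9 a3 05 95 5c
[3] 0x04->0x09 len=3 : 14 03 f9
query mem[0x19]=0x05, mem[0x15]=0x32, mem[0x0a]=0x03, mem[0x04]=0x14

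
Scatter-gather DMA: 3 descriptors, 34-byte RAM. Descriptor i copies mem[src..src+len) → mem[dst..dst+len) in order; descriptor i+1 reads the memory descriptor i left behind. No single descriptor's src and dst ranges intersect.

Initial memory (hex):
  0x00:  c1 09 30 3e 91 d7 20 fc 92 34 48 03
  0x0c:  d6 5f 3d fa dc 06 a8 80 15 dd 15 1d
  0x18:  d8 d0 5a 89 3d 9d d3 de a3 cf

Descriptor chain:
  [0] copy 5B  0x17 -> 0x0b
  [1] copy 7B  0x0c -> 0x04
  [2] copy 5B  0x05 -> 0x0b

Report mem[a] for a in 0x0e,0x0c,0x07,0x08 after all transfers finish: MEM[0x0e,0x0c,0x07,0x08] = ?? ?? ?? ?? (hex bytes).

MEM[0x0e,0x0c,0x07,0x08] = dc 5a 89 dc

#0 dst[0x0b+5] := {0x1d,0xd8,0xd0,0x5a,0x89}
#1 dst[0x04+7] := {0xd8,0xd0,0x5a,0x89,0xdc,0x06,0xa8}
#2 dst[0x0b+5] := {0xd0,0x5a,0x89,0xdc,0x06}
query mem[0x0e]=0xdc, mem[0x0c]=0x5a, mem[0x07]=0x89, mem[0x08]=0xdc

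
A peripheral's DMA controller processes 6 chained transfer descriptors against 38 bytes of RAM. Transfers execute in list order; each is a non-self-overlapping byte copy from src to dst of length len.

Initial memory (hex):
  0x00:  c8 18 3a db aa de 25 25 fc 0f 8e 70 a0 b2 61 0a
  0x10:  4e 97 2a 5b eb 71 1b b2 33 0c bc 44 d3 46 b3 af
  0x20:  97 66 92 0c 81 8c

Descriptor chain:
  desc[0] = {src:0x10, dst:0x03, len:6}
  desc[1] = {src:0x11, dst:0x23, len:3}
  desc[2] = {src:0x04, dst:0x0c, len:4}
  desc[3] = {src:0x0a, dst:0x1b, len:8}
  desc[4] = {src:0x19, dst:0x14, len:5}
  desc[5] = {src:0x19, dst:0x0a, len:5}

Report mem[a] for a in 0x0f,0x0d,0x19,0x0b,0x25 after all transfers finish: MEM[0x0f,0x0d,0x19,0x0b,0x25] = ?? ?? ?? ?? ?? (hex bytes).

MEM[0x0f,0x0d,0x19,0x0b,0x25] = eb 70 0c bc 5b

#0 dst[0x03+6] := {0x4e,0x97,0x2a,0x5b,0xeb,0x71}
#1 dst[0x23+3] := {0x97,0x2a,0x5b}
#2 dst[0x0c+4] := {0x97,0x2a,0x5b,0xeb}
#3 dst[0x1b+8] := {0x8e,0x70,0x97,0x2a,0x5b,0xeb,0x4e,0x97}
#4 dst[0x14+5] := {0x0c,0xbc,0x8e,0x70,0x97}
#5 dst[0x0a+5] := {0x0c,0xbc,0x8e,0x70,0x97}
query mem[0x0f]=0xeb, mem[0x0d]=0x70, mem[0x19]=0x0c, mem[0x0b]=0xbc, mem[0x25]=0x5b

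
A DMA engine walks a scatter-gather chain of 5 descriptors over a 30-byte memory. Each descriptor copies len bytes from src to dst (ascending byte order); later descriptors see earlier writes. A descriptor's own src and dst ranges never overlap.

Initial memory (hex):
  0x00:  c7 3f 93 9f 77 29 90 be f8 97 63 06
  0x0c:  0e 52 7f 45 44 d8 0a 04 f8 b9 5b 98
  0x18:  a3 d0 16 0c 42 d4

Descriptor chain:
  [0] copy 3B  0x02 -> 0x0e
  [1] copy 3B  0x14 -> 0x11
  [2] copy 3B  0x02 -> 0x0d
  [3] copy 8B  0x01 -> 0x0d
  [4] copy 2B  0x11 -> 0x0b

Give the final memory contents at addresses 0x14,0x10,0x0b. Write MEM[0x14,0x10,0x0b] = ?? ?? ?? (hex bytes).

[0] 0x02->0x0e len=3 : 93 9f 77
[1] 0x14->0x11 len=3 : f8 b9 5b
[2] 0x02->0x0d len=3 : 93 9f 77
[3] 0x01->0x0d len=8 : 3f 93 9f 77 29 90 be f8
[4] 0x11->0x0b len=2 : 29 90
query mem[0x14]=0xf8, mem[0x10]=0x77, mem[0x0b]=0x29

MEM[0x14,0x10,0x0b] = f8 77 29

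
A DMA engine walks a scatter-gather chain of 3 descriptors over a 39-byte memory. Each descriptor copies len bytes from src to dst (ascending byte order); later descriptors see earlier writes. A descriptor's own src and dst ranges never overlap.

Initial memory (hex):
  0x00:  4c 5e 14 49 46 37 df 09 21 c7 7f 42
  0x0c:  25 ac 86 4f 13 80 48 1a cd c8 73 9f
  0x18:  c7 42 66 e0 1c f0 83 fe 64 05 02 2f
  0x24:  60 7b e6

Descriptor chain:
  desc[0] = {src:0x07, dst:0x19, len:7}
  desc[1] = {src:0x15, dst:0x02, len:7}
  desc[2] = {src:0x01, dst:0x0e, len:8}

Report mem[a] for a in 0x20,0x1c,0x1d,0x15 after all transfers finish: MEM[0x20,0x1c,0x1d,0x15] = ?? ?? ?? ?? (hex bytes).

#0 dst[0x19+7] := {0x09,0x21,0xc7,0x7f,0x42,0x25,0xac}
#1 dst[0x02+7] := {0xc8,0x73,0x9f,0xc7,0x09,0x21,0xc7}
#2 dst[0x0e+8] := {0x5e,0xc8,0x73,0x9f,0xc7,0x09,0x21,0xc7}
query mem[0x20]=0x64, mem[0x1c]=0x7f, mem[0x1d]=0x42, mem[0x15]=0xc7

MEM[0x20,0x1c,0x1d,0x15] = 64 7f 42 c7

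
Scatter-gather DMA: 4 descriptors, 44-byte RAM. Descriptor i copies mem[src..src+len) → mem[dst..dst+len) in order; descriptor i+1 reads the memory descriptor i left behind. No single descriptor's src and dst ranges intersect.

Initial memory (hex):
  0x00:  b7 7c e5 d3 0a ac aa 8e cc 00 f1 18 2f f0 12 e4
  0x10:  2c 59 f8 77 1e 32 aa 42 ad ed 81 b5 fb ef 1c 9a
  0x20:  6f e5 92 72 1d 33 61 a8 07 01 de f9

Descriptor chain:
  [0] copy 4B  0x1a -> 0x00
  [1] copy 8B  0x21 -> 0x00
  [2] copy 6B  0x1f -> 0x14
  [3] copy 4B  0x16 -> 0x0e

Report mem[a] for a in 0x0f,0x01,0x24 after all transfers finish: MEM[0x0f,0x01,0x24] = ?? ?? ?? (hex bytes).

MEM[0x0f,0x01,0x24] = 92 92 1d

[0] 0x1a->0x00 len=4 : 81 b5 fb ef
[1] 0x21->0x00 len=8 : e5 92 72 1d 33 61 a8 07
[2] 0x1f->0x14 len=6 : 9a 6f e5 92 72 1d
[3] 0x16->0x0e len=4 : e5 92 72 1d
query mem[0x0f]=0x92, mem[0x01]=0x92, mem[0x24]=0x1d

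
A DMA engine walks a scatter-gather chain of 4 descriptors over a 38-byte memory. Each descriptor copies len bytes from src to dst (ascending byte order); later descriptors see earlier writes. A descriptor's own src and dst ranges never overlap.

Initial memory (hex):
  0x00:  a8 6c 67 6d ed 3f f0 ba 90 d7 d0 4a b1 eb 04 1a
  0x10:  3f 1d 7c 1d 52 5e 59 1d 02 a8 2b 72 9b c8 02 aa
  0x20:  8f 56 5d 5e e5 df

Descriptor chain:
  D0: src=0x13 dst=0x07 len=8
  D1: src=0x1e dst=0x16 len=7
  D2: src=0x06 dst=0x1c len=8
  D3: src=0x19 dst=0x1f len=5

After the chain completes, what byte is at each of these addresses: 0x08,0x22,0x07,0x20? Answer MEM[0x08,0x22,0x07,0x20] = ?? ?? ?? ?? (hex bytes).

MEM[0x08,0x22,0x07,0x20] = 52 f0 1d 5d

#0 dst[0x07+8] := {0x1d,0x52,0x5e,0x59,0x1d,0x02,0xa8,0x2b}
#1 dst[0x16+7] := {0x02,0xaa,0x8f,0x56,0x5d,0x5e,0xe5}
#2 dst[0x1c+8] := {0xf0,0x1d,0x52,0x5e,0x59,0x1d,0x02,0xa8}
#3 dst[0x1f+5] := {0x56,0x5d,0x5e,0xf0,0x1d}
query mem[0x08]=0x52, mem[0x22]=0xf0, mem[0x07]=0x1d, mem[0x20]=0x5d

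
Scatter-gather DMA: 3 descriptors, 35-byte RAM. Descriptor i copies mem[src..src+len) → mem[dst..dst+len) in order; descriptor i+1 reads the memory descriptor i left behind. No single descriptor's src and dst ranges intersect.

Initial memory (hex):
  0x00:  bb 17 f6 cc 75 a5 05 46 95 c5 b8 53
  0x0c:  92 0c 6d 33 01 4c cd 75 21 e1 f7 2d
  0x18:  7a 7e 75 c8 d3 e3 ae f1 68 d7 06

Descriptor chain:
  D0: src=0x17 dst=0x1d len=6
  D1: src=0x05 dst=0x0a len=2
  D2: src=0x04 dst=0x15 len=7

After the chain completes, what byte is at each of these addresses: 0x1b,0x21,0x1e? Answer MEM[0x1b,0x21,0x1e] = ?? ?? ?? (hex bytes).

D0: mem[0x1d..0x22] <- [2d 7a 7e 75 c8 d3]
D1: mem[0x0a..0x0b] <- [a5 05]
D2: mem[0x15..0x1b] <- [75 a5 05 46 95 c5 a5]
query mem[0x1b]=0xa5, mem[0x21]=0xc8, mem[0x1e]=0x7a

MEM[0x1b,0x21,0x1e] = a5 c8 7a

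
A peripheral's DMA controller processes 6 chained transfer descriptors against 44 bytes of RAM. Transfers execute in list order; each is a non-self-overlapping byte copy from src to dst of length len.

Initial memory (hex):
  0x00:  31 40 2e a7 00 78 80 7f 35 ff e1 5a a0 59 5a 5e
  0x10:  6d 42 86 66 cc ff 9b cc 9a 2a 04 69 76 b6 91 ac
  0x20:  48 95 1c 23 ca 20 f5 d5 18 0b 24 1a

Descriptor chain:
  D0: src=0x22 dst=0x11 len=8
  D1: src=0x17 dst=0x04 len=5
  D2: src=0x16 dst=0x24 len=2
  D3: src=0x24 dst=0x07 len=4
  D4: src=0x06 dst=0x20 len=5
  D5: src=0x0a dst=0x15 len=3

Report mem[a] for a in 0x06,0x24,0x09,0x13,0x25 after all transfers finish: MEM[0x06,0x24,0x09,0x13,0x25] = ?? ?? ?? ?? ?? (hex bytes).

#0 dst[0x11+8] := {0x1c,0x23,0xca,0x20,0xf5,0xd5,0x18,0x0b}
#1 dst[0x04+5] := {0x18,0x0b,0x2a,0x04,0x69}
#2 dst[0x24+2] := {0xd5,0x18}
#3 dst[0x07+4] := {0xd5,0x18,0xf5,0xd5}
#4 dst[0x20+5] := {0x2a,0xd5,0x18,0xf5,0xd5}
#5 dst[0x15+3] := {0xd5,0x5a,0xa0}
query mem[0x06]=0x2a, mem[0x24]=0xd5, mem[0x09]=0xf5, mem[0x13]=0xca, mem[0x25]=0x18

MEM[0x06,0x24,0x09,0x13,0x25] = 2a d5 f5 ca 18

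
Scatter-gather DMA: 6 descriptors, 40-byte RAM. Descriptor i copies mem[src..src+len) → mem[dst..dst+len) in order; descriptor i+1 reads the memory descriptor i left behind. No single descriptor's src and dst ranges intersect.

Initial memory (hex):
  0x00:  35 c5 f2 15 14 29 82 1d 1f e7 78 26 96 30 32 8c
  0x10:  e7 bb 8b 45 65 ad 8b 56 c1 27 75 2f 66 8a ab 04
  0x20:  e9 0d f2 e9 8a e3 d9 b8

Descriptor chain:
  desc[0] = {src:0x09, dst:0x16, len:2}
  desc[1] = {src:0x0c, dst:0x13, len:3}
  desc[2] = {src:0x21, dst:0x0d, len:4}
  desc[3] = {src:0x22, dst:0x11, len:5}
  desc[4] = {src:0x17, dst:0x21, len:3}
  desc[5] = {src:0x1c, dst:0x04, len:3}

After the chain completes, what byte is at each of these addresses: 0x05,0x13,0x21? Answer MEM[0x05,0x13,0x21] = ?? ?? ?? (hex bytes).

#0 dst[0x16+2] := {0xe7,0x78}
#1 dst[0x13+3] := {0x96,0x30,0x32}
#2 dst[0x0d+4] := {0x0d,0xf2,0xe9,0x8a}
#3 dst[0x11+5] := {0xf2,0xe9,0x8a,0xe3,0xd9}
#4 dst[0x21+3] := {0x78,0xc1,0x27}
#5 dst[0x04+3] := {0x66,0x8a,0xab}
query mem[0x05]=0x8a, mem[0x13]=0x8a, mem[0x21]=0x78

MEM[0x05,0x13,0x21] = 8a 8a 78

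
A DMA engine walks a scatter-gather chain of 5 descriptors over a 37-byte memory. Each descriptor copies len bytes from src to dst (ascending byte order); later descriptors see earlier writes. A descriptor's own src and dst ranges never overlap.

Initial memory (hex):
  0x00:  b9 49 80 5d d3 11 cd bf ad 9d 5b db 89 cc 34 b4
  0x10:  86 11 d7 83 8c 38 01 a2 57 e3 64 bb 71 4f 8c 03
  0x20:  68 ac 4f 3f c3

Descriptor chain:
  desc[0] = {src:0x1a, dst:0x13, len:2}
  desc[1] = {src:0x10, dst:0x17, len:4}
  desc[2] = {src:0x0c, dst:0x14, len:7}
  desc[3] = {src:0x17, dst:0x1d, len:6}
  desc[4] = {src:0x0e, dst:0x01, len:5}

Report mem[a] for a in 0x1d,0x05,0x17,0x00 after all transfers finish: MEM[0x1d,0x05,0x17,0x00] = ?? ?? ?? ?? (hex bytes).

MEM[0x1d,0x05,0x17,0x00] = b4 d7 b4 b9

  after D0: wrote 2B at 0x13 = 64bb
  after D1: wrote 4B at 0x17 = 8611d764
  after D2: wrote 7B at 0x14 = 89cc34b48611d7
  after D3: wrote 6B at 0x1d = b48611d7bb71
  after D4: wrote 5B at 0x01 = 34b48611d7
query mem[0x1d]=0xb4, mem[0x05]=0xd7, mem[0x17]=0xb4, mem[0x00]=0xb9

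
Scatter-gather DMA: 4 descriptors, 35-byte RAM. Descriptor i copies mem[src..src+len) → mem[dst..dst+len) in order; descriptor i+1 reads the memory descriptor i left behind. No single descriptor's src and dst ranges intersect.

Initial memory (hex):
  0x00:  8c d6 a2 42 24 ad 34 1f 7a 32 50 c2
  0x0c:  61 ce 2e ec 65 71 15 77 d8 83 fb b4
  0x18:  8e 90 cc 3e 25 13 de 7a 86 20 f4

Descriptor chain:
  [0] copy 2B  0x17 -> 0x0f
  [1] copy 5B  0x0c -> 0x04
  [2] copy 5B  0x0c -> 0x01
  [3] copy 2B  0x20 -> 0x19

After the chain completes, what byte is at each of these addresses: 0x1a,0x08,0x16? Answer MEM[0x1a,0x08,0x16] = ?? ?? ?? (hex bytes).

#0 dst[0x0f+2] := {0xb4,0x8e}
#1 dst[0x04+5] := {0x61,0xce,0x2e,0xb4,0x8e}
#2 dst[0x01+5] := {0x61,0xce,0x2e,0xb4,0x8e}
#3 dst[0x19+2] := {0x86,0x20}
query mem[0x1a]=0x20, mem[0x08]=0x8e, mem[0x16]=0xfb

MEM[0x1a,0x08,0x16] = 20 8e fb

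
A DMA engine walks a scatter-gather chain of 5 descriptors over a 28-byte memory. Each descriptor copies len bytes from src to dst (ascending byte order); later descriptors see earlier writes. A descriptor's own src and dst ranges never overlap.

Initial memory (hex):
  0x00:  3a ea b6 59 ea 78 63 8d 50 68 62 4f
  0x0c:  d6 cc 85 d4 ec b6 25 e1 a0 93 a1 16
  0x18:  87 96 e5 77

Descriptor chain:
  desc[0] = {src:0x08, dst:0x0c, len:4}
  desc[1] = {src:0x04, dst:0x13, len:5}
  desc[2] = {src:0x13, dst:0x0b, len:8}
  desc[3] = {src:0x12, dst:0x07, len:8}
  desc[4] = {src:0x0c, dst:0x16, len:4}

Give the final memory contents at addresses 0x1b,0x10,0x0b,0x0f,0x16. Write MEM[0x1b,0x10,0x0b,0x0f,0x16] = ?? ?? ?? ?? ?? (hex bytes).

  after D0: wrote 4B at 0x0c = 5068624f
  after D1: wrote 5B at 0x13 = ea78638d50
  after D2: wrote 8B at 0x0b = ea78638d508796e5
  after D3: wrote 8B at 0x07 = e5ea78638d508796
  after D4: wrote 4B at 0x16 = 50879650
query mem[0x1b]=0x77, mem[0x10]=0x87, mem[0x0b]=0x8d, mem[0x0f]=0x50, mem[0x16]=0x50

MEM[0x1b,0x10,0x0b,0x0f,0x16] = 77 87 8d 50 50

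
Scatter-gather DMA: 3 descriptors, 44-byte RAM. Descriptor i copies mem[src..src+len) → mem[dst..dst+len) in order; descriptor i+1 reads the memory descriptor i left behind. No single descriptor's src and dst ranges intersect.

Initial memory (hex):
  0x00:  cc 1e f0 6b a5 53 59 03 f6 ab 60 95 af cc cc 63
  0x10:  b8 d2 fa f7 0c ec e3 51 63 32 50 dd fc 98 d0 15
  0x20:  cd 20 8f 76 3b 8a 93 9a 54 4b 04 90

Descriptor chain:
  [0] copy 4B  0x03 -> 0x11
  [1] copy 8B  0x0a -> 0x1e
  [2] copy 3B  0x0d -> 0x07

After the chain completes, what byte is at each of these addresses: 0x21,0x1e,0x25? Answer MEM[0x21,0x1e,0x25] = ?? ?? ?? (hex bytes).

#0 dst[0x11+4] := {0x6b,0xa5,0x53,0x59}
#1 dst[0x1e+8] := {0x60,0x95,0xaf,0xcc,0xcc,0x63,0xb8,0x6b}
#2 dst[0x07+3] := {0xcc,0xcc,0x63}
query mem[0x21]=0xcc, mem[0x1e]=0x60, mem[0x25]=0x6b

MEM[0x21,0x1e,0x25] = cc 60 6b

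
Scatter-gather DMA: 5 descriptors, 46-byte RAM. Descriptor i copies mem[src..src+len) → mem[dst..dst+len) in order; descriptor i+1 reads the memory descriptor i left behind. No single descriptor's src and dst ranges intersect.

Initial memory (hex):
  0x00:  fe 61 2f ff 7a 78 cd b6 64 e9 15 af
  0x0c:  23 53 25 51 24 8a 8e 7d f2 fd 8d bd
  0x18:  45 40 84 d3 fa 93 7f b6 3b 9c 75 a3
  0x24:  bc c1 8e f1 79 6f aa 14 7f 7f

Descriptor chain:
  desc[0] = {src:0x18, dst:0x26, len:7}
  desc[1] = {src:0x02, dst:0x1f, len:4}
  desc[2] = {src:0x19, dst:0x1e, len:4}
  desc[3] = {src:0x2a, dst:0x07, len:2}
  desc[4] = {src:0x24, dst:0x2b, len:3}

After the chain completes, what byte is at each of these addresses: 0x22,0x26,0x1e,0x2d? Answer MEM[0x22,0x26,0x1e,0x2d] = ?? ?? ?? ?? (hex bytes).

  after D0: wrote 7B at 0x26 = 454084d3fa937f
  after D1: wrote 4B at 0x1f = 2fff7a78
  after D2: wrote 4B at 0x1e = 4084d3fa
  after D3: wrote 2B at 0x07 = fa93
  after D4: wrote 3B at 0x2b = bcc145
query mem[0x22]=0x78, mem[0x26]=0x45, mem[0x1e]=0x40, mem[0x2d]=0x45

MEM[0x22,0x26,0x1e,0x2d] = 78 45 40 45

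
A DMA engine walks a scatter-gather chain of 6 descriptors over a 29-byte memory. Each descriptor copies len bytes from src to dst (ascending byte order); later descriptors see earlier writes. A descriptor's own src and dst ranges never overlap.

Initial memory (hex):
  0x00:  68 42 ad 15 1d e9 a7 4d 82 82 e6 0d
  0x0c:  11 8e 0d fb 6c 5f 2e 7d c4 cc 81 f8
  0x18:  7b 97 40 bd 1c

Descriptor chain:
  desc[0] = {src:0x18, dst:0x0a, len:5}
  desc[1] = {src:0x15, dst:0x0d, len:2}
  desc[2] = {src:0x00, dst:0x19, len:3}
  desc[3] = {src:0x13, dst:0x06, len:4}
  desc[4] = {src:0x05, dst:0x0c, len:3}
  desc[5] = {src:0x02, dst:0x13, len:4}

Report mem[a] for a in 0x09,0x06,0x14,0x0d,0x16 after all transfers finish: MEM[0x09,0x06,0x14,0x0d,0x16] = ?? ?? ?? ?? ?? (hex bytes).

  after D0: wrote 5B at 0x0a = 7b9740bd1c
  after D1: wrote 2B at 0x0d = cc81
  after D2: wrote 3B at 0x19 = 6842ad
  after D3: wrote 4B at 0x06 = 7dc4cc81
  after D4: wrote 3B at 0x0c = e97dc4
  after D5: wrote 4B at 0x13 = ad151de9
query mem[0x09]=0x81, mem[0x06]=0x7d, mem[0x14]=0x15, mem[0x0d]=0x7d, mem[0x16]=0xe9

MEM[0x09,0x06,0x14,0x0d,0x16] = 81 7d 15 7d e9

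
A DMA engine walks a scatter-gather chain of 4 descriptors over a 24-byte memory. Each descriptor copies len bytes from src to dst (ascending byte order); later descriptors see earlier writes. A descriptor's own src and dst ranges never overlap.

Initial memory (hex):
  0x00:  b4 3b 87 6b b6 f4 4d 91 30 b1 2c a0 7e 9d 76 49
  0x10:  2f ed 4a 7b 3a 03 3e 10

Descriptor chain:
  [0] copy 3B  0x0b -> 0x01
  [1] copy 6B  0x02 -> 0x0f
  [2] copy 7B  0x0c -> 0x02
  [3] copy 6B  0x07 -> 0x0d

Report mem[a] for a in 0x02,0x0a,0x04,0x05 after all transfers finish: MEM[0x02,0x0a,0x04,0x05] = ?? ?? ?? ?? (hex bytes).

MEM[0x02,0x0a,0x04,0x05] = 7e 2c 76 7e

[0] 0x0b->0x01 len=3 : a0 7e 9d
[1] 0x02->0x0f len=6 : 7e 9d b6 f4 4d 91
[2] 0x0c->0x02 len=7 : 7e 9d 76 7e 9d b6 f4
[3] 0x07->0x0d len=6 : b6 f4 b1 2c a0 7e
query mem[0x02]=0x7e, mem[0x0a]=0x2c, mem[0x04]=0x76, mem[0x05]=0x7e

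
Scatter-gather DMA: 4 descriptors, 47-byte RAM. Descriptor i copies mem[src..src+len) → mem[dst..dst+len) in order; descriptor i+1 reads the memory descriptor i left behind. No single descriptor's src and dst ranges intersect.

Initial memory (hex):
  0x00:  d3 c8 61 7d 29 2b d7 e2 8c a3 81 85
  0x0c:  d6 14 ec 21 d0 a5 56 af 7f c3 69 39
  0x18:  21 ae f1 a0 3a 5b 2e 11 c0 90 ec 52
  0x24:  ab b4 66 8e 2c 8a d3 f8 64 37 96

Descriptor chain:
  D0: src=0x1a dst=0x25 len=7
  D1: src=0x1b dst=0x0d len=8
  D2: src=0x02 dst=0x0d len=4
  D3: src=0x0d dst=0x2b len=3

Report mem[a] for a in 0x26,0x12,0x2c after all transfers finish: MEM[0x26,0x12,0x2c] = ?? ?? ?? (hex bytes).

MEM[0x26,0x12,0x2c] = a0 c0 7d

  after D0: wrote 7B at 0x25 = f1a03a5b2e11c0
  after D1: wrote 8B at 0x0d = a03a5b2e11c090ec
  after D2: wrote 4B at 0x0d = 617d292b
  after D3: wrote 3B at 0x2b = 617d29
query mem[0x26]=0xa0, mem[0x12]=0xc0, mem[0x2c]=0x7d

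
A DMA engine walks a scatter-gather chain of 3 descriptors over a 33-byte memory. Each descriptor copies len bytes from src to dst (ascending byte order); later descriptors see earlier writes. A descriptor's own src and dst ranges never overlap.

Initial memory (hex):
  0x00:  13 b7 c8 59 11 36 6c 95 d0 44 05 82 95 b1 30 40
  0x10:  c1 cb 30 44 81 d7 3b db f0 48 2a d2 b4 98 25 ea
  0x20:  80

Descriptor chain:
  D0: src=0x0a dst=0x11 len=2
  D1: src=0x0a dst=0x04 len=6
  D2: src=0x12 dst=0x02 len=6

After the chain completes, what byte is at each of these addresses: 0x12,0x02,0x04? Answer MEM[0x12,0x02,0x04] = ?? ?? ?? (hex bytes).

MEM[0x12,0x02,0x04] = 82 82 81

#0 dst[0x11+2] := {0x05,0x82}
#1 dst[0x04+6] := {0x05,0x82,0x95,0xb1,0x30,0x40}
#2 dst[0x02+6] := {0x82,0x44,0x81,0xd7,0x3b,0xdb}
query mem[0x12]=0x82, mem[0x02]=0x82, mem[0x04]=0x81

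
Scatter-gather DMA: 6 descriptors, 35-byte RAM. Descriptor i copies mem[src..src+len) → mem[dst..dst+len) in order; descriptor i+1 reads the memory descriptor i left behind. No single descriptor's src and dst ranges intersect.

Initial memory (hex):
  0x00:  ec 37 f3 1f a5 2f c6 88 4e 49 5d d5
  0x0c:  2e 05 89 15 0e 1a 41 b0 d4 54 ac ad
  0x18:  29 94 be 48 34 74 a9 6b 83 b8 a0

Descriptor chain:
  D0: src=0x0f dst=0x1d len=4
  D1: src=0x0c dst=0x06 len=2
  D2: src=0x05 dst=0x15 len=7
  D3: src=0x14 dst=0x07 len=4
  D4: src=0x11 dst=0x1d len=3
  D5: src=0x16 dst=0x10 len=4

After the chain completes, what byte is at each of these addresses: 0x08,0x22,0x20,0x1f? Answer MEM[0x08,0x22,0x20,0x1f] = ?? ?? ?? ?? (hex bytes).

MEM[0x08,0x22,0x20,0x1f] = 2f a0 41 b0

[0] 0x0f->0x1d len=4 : 15 0e 1a 41
[1] 0x0c->0x06 len=2 : 2e 05
[2] 0x05->0x15 len=7 : 2f 2e 05 4e 49 5d d5
[3] 0x14->0x07 len=4 : d4 2f 2e 05
[4] 0x11->0x1d len=3 : 1a 41 b0
[5] 0x16->0x10 len=4 : 2e 05 4e 49
query mem[0x08]=0x2f, mem[0x22]=0xa0, mem[0x20]=0x41, mem[0x1f]=0xb0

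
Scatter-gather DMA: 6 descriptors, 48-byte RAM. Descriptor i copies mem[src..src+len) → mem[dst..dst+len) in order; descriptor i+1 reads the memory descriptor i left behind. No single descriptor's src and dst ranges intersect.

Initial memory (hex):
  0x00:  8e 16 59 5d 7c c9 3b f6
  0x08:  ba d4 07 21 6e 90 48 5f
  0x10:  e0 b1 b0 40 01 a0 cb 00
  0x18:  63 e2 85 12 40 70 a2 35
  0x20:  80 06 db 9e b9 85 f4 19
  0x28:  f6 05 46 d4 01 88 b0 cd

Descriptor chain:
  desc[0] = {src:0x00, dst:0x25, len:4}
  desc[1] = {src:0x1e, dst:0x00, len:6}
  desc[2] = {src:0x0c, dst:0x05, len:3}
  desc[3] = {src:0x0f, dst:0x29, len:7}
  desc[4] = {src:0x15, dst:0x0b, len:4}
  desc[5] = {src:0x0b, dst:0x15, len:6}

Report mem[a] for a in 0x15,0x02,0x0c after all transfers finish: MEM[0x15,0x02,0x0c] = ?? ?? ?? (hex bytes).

MEM[0x15,0x02,0x0c] = a0 80 cb

#0 dst[0x25+4] := {0x8e,0x16,0x59,0x5d}
#1 dst[0x00+6] := {0xa2,0x35,0x80,0x06,0xdb,0x9e}
#2 dst[0x05+3] := {0x6e,0x90,0x48}
#3 dst[0x29+7] := {0x5f,0xe0,0xb1,0xb0,0x40,0x01,0xa0}
#4 dst[0x0b+4] := {0xa0,0xcb,0x00,0x63}
#5 dst[0x15+6] := {0xa0,0xcb,0x00,0x63,0x5f,0xe0}
query mem[0x15]=0xa0, mem[0x02]=0x80, mem[0x0c]=0xcb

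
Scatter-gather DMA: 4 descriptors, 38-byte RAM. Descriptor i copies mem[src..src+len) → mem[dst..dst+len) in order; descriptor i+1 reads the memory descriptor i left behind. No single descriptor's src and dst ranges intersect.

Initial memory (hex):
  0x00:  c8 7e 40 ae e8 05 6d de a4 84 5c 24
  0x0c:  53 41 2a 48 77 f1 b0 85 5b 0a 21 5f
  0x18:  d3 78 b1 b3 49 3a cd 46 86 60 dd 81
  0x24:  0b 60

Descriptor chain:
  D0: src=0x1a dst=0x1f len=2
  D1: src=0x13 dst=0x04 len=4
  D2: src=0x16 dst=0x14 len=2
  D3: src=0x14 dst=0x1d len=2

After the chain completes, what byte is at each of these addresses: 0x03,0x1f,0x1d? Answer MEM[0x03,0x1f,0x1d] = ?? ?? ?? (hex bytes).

  after D0: wrote 2B at 0x1f = b1b3
  after D1: wrote 4B at 0x04 = 855b0a21
  after D2: wrote 2B at 0x14 = 215f
  after D3: wrote 2B at 0x1d = 215f
query mem[0x03]=0xae, mem[0x1f]=0xb1, mem[0x1d]=0x21

MEM[0x03,0x1f,0x1d] = ae b1 21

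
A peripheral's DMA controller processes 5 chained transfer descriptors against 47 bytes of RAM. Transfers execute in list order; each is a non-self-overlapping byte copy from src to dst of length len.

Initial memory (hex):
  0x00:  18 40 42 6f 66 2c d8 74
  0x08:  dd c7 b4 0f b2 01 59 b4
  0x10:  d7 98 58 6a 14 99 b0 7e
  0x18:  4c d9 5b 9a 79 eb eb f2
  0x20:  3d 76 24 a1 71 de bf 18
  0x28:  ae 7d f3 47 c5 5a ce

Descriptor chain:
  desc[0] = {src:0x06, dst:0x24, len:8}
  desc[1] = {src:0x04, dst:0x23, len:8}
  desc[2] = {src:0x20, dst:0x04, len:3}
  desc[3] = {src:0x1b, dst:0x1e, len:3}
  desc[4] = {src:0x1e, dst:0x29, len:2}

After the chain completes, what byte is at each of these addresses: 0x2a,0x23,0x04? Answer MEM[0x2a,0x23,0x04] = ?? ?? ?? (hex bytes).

D0: mem[0x24..0x2b] <- [d8 74 dd c7 b4 0f b2 01]
D1: mem[0x23..0x2a] <- [66 2c d8 74 dd c7 b4 0f]
D2: mem[0x04..0x06] <- [3d 76 24]
D3: mem[0x1e..0x20] <- [9a 79 eb]
D4: mem[0x29..0x2a] <- [9a 79]
query mem[0x2a]=0x79, mem[0x23]=0x66, mem[0x04]=0x3d

MEM[0x2a,0x23,0x04] = 79 66 3d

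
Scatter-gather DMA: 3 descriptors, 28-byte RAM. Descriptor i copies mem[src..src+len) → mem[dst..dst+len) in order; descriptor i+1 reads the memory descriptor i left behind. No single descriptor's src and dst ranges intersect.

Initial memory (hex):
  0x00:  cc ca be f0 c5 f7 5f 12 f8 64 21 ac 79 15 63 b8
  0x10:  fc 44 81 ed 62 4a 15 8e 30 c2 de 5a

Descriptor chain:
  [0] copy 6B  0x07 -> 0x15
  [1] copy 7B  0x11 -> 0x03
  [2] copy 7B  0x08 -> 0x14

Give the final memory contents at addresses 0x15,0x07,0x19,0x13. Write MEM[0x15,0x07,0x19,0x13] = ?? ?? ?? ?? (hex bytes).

[0] 0x07->0x15 len=6 : 12 f8 64 21 ac 79
[1] 0x11->0x03 len=7 : 44 81 ed 62 12 f8 64
[2] 0x08->0x14 len=7 : f8 64 21 ac 79 15 63
query mem[0x15]=0x64, mem[0x07]=0x12, mem[0x19]=0x15, mem[0x13]=0xed

MEM[0x15,0x07,0x19,0x13] = 64 12 15 ed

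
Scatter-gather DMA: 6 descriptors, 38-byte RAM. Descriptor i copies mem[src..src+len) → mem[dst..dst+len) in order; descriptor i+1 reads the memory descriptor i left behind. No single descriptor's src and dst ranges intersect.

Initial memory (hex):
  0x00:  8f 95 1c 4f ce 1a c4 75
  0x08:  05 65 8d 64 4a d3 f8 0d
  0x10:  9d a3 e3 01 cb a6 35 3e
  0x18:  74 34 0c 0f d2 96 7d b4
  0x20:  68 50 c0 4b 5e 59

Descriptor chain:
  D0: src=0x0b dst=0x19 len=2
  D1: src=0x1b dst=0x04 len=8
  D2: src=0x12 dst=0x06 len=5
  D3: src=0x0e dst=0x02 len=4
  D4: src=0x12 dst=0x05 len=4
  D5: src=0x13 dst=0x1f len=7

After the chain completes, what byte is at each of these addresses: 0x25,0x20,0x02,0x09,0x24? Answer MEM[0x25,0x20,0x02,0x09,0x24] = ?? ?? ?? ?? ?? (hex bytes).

[0] 0x0b->0x19 len=2 : 64 4a
[1] 0x1b->0x04 len=8 : 0f d2 96 7d b4 68 50 c0
[2] 0x12->0x06 len=5 : e3 01 cb a6 35
[3] 0x0e->0x02 len=4 : f8 0d 9d a3
[4] 0x12->0x05 len=4 : e3 01 cb a6
[5] 0x13->0x1f len=7 : 01 cb a6 35 3e 74 64
query mem[0x25]=0x64, mem[0x20]=0xcb, mem[0x02]=0xf8, mem[0x09]=0xa6, mem[0x24]=0x74

MEM[0x25,0x20,0x02,0x09,0x24] = 64 cb f8 a6 74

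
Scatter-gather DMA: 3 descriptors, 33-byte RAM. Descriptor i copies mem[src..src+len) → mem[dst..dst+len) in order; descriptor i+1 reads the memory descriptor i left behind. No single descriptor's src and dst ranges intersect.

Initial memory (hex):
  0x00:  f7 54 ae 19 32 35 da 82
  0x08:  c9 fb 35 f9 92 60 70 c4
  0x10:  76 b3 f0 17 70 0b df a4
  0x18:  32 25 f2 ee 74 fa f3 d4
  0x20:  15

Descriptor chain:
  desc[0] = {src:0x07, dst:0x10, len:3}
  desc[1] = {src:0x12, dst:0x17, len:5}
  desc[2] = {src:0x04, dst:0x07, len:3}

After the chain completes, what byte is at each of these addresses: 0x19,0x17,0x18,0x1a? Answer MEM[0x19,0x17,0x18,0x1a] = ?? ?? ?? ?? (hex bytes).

MEM[0x19,0x17,0x18,0x1a] = 70 fb 17 0b

#0 dst[0x10+3] := {0x82,0xc9,0xfb}
#1 dst[0x17+5] := {0xfb,0x17,0x70,0x0b,0xdf}
#2 dst[0x07+3] := {0x32,0x35,0xda}
query mem[0x19]=0x70, mem[0x17]=0xfb, mem[0x18]=0x17, mem[0x1a]=0x0b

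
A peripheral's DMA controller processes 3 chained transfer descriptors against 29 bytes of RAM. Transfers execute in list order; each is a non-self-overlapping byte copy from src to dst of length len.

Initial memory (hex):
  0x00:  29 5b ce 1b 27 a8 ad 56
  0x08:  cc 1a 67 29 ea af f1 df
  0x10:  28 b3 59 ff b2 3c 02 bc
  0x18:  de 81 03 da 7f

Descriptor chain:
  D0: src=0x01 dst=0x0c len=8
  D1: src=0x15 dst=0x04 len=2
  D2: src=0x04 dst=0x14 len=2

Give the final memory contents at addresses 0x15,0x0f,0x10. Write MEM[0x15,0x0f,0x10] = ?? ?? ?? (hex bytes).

MEM[0x15,0x0f,0x10] = 02 27 a8

  after D0: wrote 8B at 0x0c = 5bce1b27a8ad56cc
  after D1: wrote 2B at 0x04 = 3c02
  after D2: wrote 2B at 0x14 = 3c02
query mem[0x15]=0x02, mem[0x0f]=0x27, mem[0x10]=0xa8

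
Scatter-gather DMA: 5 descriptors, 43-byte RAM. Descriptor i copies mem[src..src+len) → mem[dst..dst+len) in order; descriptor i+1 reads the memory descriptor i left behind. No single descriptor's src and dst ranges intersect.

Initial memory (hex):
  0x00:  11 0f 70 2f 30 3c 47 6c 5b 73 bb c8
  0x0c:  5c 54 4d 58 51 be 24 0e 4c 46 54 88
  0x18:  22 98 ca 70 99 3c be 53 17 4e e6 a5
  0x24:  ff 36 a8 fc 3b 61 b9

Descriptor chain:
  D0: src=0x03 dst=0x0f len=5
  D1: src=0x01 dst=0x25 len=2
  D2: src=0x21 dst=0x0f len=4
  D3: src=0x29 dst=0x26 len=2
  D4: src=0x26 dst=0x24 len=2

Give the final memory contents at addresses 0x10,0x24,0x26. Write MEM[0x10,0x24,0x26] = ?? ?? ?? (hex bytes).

MEM[0x10,0x24,0x26] = e6 61 61

  after D0: wrote 5B at 0x0f = 2f303c476c
  after D1: wrote 2B at 0x25 = 0f70
  after D2: wrote 4B at 0x0f = 4ee6a5ff
  after D3: wrote 2B at 0x26 = 61b9
  after D4: wrote 2B at 0x24 = 61b9
query mem[0x10]=0xe6, mem[0x24]=0x61, mem[0x26]=0x61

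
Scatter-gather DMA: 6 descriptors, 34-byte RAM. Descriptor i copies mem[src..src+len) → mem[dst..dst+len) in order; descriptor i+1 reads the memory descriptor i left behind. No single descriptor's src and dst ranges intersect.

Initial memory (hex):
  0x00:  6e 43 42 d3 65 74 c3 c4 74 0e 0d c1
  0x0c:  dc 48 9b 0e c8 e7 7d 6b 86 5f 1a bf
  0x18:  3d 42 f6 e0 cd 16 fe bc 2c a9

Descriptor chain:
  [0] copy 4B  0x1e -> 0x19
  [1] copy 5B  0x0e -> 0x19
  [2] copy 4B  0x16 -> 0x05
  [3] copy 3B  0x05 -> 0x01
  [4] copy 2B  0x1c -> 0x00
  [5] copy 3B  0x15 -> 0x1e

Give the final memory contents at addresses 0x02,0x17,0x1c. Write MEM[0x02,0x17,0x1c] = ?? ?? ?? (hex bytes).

D0: mem[0x19..0x1c] <- [fe bc 2c a9]
D1: mem[0x19..0x1d] <- [9b 0e c8 e7 7d]
D2: mem[0x05..0x08] <- [1a bf 3d 9b]
D3: mem[0x01..0x03] <- [1a bf 3d]
D4: mem[0x00..0x01] <- [e7 7d]
D5: mem[0x1e..0x20] <- [5f 1a bf]
query mem[0x02]=0xbf, mem[0x17]=0xbf, mem[0x1c]=0xe7

MEM[0x02,0x17,0x1c] = bf bf e7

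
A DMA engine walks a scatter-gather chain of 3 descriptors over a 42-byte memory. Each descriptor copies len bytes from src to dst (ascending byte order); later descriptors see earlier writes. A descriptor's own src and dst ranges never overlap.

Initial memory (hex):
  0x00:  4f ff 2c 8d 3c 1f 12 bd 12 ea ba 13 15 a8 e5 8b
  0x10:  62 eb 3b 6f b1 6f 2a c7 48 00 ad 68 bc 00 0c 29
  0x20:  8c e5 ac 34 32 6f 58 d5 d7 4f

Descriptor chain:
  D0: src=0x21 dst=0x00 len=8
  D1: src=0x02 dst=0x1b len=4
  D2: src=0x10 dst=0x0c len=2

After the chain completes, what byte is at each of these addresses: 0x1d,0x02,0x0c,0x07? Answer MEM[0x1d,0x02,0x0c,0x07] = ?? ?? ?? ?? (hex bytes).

MEM[0x1d,0x02,0x0c,0x07] = 6f 34 62 d7

D0: mem[0x00..0x07] <- [e5 ac 34 32 6f 58 d5 d7]
D1: mem[0x1b..0x1e] <- [34 32 6f 58]
D2: mem[0x0c..0x0d] <- [62 eb]
query mem[0x1d]=0x6f, mem[0x02]=0x34, mem[0x0c]=0x62, mem[0x07]=0xd7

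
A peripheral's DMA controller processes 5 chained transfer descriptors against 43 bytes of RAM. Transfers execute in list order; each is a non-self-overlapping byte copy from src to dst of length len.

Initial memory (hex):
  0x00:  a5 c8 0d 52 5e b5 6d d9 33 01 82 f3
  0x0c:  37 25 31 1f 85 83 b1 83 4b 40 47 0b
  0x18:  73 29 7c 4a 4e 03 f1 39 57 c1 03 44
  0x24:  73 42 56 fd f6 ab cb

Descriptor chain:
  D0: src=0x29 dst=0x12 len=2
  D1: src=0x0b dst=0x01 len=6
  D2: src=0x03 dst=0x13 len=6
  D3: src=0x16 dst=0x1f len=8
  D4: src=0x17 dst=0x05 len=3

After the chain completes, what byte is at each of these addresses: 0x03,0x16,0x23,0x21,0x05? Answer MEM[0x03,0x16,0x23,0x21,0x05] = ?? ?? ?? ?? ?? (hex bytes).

MEM[0x03,0x16,0x23,0x21,0x05] = 25 85 7c 33 d9

[0] 0x29->0x12 len=2 : ab cb
[1] 0x0b->0x01 len=6 : f3 37 25 31 1f 85
[2] 0x03->0x13 len=6 : 25 31 1f 85 d9 33
[3] 0x16->0x1f len=8 : 85 d9 33 29 7c 4a 4e 03
[4] 0x17->0x05 len=3 : d9 33 29
query mem[0x03]=0x25, mem[0x16]=0x85, mem[0x23]=0x7c, mem[0x21]=0x33, mem[0x05]=0xd9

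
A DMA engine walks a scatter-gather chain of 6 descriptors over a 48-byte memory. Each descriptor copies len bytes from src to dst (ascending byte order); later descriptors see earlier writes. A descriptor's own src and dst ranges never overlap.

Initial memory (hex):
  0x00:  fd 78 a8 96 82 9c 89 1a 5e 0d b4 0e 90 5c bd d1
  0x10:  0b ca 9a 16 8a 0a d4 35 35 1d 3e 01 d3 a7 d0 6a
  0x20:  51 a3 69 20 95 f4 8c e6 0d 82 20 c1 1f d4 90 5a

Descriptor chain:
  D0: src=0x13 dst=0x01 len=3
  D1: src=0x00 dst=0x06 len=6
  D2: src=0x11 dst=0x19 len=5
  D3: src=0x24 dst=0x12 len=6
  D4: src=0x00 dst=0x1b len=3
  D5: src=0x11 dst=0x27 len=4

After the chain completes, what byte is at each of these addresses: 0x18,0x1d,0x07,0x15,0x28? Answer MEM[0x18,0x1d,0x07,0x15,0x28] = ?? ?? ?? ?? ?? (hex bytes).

  after D0: wrote 3B at 0x01 = 168a0a
  after D1: wrote 6B at 0x06 = fd168a0a829c
  after D2: wrote 5B at 0x19 = ca9a168a0a
  after D3: wrote 6B at 0x12 = 95f48ce60d82
  after D4: wrote 3B at 0x1b = fd168a
  after D5: wrote 4B at 0x27 = ca95f48c
query mem[0x18]=0x35, mem[0x1d]=0x8a, mem[0x07]=0x16, mem[0x15]=0xe6, mem[0x28]=0x95

MEM[0x18,0x1d,0x07,0x15,0x28] = 35 8a 16 e6 95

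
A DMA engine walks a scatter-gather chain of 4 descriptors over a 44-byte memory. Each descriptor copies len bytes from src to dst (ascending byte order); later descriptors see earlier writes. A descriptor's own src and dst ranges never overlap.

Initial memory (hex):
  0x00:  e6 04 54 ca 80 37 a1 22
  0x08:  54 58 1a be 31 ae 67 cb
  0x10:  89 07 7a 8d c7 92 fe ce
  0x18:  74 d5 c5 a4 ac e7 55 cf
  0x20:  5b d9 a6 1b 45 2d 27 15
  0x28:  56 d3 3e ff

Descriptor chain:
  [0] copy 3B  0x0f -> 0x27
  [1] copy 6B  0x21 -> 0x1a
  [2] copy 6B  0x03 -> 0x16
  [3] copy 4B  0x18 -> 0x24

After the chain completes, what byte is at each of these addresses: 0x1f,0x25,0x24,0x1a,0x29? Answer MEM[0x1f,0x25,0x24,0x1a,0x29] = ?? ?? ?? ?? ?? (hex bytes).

[0] 0x0f->0x27 len=3 : cb 89 07
[1] 0x21->0x1a len=6 : d9 a6 1b 45 2d 27
[2] 0x03->0x16 len=6 : ca 80 37 a1 22 54
[3] 0x18->0x24 len=4 : 37 a1 22 54
query mem[0x1f]=0x27, mem[0x25]=0xa1, mem[0x24]=0x37, mem[0x1a]=0x22, mem[0x29]=0x07

MEM[0x1f,0x25,0x24,0x1a,0x29] = 27 a1 37 22 07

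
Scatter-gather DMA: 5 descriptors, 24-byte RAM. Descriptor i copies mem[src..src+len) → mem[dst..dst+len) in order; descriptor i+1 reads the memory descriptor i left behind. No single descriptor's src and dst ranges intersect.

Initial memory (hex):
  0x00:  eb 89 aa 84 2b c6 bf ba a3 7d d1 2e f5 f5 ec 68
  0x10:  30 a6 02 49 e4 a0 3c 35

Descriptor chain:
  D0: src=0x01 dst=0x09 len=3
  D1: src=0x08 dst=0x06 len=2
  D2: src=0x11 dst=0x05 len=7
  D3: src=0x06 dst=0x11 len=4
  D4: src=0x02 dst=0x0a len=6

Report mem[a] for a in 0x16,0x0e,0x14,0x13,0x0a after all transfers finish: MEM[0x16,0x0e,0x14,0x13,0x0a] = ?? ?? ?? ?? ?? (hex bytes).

MEM[0x16,0x0e,0x14,0x13,0x0a] = 3c 02 a0 e4 aa

[0] 0x01->0x09 len=3 : 89 aa 84
[1] 0x08->0x06 len=2 : a3 89
[2] 0x11->0x05 len=7 : a6 02 49 e4 a0 3c 35
[3] 0x06->0x11 len=4 : 02 49 e4 a0
[4] 0x02->0x0a len=6 : aa 84 2b a6 02 49
query mem[0x16]=0x3c, mem[0x0e]=0x02, mem[0x14]=0xa0, mem[0x13]=0xe4, mem[0x0a]=0xaa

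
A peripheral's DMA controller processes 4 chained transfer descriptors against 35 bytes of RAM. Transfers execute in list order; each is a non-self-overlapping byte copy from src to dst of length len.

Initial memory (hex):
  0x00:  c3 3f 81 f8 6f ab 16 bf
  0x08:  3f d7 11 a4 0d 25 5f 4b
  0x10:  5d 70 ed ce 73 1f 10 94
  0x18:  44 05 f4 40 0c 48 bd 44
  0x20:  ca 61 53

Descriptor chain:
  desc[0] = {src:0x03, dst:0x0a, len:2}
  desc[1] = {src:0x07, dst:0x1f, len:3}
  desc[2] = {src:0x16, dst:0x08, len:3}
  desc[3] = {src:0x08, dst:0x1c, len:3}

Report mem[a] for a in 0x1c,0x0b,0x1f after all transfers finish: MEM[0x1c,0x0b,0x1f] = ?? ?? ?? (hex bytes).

MEM[0x1c,0x0b,0x1f] = 10 6f bf

[0] 0x03->0x0a len=2 : f8 6f
[1] 0x07->0x1f len=3 : bf 3f d7
[2] 0x16->0x08 len=3 : 10 94 44
[3] 0x08->0x1c len=3 : 10 94 44
query mem[0x1c]=0x10, mem[0x0b]=0x6f, mem[0x1f]=0xbf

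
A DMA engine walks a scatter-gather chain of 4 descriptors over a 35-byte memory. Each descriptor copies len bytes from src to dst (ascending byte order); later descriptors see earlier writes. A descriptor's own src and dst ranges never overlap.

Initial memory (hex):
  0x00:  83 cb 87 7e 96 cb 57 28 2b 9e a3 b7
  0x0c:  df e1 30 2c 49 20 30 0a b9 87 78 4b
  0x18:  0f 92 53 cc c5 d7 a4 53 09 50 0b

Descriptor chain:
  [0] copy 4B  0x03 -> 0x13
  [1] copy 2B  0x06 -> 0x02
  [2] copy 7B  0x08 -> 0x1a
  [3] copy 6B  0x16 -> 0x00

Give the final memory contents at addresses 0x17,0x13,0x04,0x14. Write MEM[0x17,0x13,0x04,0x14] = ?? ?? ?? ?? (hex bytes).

MEM[0x17,0x13,0x04,0x14] = 4b 7e 2b 96

#0 dst[0x13+4] := {0x7e,0x96,0xcb,0x57}
#1 dst[0x02+2] := {0x57,0x28}
#2 dst[0x1a+7] := {0x2b,0x9e,0xa3,0xb7,0xdf,0xe1,0x30}
#3 dst[0x00+6] := {0x57,0x4b,0x0f,0x92,0x2b,0x9e}
query mem[0x17]=0x4b, mem[0x13]=0x7e, mem[0x04]=0x2b, mem[0x14]=0x96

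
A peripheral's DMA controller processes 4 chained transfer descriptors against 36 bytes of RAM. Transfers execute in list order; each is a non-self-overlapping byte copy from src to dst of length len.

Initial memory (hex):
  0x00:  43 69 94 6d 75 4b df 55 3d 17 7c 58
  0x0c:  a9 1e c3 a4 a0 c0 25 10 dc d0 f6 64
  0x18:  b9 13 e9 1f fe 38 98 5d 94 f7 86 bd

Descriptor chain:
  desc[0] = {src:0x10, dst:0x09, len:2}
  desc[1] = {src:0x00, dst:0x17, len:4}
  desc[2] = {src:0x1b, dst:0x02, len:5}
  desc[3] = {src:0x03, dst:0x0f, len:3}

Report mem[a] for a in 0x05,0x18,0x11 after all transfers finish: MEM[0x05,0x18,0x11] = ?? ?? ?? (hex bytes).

MEM[0x05,0x18,0x11] = 98 69 98

[0] 0x10->0x09 len=2 : a0 c0
[1] 0x00->0x17 len=4 : 43 69 94 6d
[2] 0x1b->0x02 len=5 : 1f fe 38 98 5d
[3] 0x03->0x0f len=3 : fe 38 98
query mem[0x05]=0x98, mem[0x18]=0x69, mem[0x11]=0x98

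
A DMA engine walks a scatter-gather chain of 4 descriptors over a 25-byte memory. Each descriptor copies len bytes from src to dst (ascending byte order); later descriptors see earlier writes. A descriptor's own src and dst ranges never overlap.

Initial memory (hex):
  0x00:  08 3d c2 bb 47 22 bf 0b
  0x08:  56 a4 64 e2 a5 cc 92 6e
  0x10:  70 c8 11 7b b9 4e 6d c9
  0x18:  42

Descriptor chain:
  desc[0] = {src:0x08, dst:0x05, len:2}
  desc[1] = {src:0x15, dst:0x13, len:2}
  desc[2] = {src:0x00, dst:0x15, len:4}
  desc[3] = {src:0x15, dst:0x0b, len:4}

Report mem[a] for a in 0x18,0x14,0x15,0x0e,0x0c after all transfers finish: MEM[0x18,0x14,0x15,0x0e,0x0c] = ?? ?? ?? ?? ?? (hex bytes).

  after D0: wrote 2B at 0x05 = 56a4
  after D1: wrote 2B at 0x13 = 4e6d
  after D2: wrote 4B at 0x15 = 083dc2bb
  after D3: wrote 4B at 0x0b = 083dc2bb
query mem[0x18]=0xbb, mem[0x14]=0x6d, mem[0x15]=0x08, mem[0x0e]=0xbb, mem[0x0c]=0x3d

MEM[0x18,0x14,0x15,0x0e,0x0c] = bb 6d 08 bb 3d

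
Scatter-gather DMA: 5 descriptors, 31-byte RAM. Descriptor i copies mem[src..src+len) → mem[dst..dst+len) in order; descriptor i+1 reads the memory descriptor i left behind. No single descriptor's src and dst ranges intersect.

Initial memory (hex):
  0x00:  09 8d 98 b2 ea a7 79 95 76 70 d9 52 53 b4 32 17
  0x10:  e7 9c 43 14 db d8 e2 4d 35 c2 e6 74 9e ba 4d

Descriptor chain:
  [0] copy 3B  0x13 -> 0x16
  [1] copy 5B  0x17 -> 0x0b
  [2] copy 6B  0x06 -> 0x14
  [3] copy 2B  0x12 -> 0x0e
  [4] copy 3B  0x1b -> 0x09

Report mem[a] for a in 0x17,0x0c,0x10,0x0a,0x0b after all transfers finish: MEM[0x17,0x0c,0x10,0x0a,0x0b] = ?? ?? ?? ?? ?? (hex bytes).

D0: mem[0x16..0x18] <- [14 db d8]
D1: mem[0x0b..0x0f] <- [db d8 c2 e6 74]
D2: mem[0x14..0x19] <- [79 95 76 70 d9 db]
D3: mem[0x0e..0x0f] <- [43 14]
D4: mem[0x09..0x0b] <- [74 9e ba]
query mem[0x17]=0x70, mem[0x0c]=0xd8, mem[0x10]=0xe7, mem[0x0a]=0x9e, mem[0x0b]=0xba

MEM[0x17,0x0c,0x10,0x0a,0x0b] = 70 d8 e7 9e ba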